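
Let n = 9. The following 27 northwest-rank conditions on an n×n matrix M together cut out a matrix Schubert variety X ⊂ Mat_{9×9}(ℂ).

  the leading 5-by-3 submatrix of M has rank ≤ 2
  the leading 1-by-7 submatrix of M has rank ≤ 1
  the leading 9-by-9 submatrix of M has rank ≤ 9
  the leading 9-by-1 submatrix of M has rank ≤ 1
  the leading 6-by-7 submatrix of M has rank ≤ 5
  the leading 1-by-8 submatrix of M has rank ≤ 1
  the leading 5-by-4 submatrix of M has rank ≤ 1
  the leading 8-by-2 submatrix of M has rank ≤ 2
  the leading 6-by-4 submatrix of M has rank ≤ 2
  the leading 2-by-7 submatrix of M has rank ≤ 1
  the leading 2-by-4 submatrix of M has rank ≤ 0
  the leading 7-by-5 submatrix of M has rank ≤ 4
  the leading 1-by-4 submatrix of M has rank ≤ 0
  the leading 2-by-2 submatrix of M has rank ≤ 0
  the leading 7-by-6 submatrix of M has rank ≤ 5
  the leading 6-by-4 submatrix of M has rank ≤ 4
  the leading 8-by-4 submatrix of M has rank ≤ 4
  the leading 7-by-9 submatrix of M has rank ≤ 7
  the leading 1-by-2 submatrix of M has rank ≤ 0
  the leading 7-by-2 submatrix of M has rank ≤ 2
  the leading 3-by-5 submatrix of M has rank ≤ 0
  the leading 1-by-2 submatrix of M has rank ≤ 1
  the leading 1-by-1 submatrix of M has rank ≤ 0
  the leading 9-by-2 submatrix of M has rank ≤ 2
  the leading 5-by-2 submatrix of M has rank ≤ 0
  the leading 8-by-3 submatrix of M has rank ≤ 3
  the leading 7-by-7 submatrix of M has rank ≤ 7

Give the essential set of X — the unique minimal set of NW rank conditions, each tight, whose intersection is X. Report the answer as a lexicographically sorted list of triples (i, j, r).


Propagating the 27 rank bounds to every northwest block:

  0, 0, 0, 0, 0, 1, 1, 1, 1
  0, 0, 0, 0, 0, 1, 1, 2, 2
  0, 0, 0, 0, 0, 1, 2, 3, 3
  0, 0, 1, 1, 1, 2, 3, 4, 4
  0, 0, 1, 1, 2, 3, 4, 5, 5
  1, 1, 2, 2, 3, 4, 5, 6, 6
  1, 2, 3, 3, 4, 5, 6, 7, 7
  1, 2, 3, 4, 5, 6, 7, 8, 8
  1, 2, 3, 4, 5, 6, 7, 8, 9

hence w(1..9) = (6, 8, 7, 3, 5, 1, 2, 4, 9).

Rothe diagram D(w) (21 cells), 4 SE-corners (essential conditions):

[(2, 7, 1), (3, 5, 0), (5, 2, 0), (5, 4, 1)]


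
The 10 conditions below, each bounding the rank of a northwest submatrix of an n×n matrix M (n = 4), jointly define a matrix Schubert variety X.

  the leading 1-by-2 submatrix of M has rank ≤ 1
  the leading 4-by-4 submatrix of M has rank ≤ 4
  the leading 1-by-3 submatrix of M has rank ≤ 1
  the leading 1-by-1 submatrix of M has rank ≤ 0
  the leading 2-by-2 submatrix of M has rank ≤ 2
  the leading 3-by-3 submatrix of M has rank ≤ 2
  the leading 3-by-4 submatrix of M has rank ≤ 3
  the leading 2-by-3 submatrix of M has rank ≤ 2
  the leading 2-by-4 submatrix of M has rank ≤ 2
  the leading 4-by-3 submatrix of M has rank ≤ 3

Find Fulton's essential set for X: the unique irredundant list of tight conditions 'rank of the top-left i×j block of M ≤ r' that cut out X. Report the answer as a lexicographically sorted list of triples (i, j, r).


Propagating the 10 rank bounds to every northwest block:

  i=1: 0, 1, 1, 1
  i=2: 1, 2, 2, 2
  i=3: 1, 2, 2, 3
  i=4: 1, 2, 3, 4

hence w(1..4) = (2, 1, 4, 3).

ℓ(w)=2; the 2 essential cells (i,j,r):

[(1, 1, 0), (3, 3, 2)]


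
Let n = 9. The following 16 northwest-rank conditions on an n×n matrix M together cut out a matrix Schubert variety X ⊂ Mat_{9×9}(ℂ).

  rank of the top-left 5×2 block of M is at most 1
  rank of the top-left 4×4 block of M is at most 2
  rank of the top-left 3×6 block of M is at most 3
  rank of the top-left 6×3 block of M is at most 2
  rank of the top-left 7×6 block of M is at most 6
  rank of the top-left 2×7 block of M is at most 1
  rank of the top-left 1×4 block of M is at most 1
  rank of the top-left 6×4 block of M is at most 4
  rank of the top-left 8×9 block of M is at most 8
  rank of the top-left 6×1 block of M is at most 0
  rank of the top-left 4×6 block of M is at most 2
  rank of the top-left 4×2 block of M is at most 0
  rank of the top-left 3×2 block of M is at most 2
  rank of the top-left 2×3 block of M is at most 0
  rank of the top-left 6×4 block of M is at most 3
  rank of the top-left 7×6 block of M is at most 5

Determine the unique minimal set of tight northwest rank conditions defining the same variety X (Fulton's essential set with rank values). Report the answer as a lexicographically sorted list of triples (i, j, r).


Propagating the 16 rank bounds to every northwest block:

  R[1]: 0 | 0 | 0 | 1 | 1 | 1 | 1 | 1 | 1
  R[2]: 0 | 0 | 0 | 1 | 1 | 1 | 1 | 2 | 2
  R[3]: 0 | 0 | 1 | 2 | 2 | 2 | 2 | 3 | 3
  R[4]: 0 | 0 | 1 | 2 | 2 | 2 | 3 | 4 | 4
  R[5]: 0 | 1 | 2 | 3 | 3 | 3 | 4 | 5 | 5
  R[6]: 0 | 1 | 2 | 3 | 4 | 4 | 5 | 6 | 6
  R[7]: 1 | 2 | 3 | 4 | 5 | 5 | 6 | 7 | 7
  R[8]: 1 | 2 | 3 | 4 | 5 | 6 | 7 | 8 | 8
  R[9]: 1 | 2 | 3 | 4 | 5 | 6 | 7 | 8 | 9

so w = (4, 8, 3, 7, 2, 5, 1, 6, 9).

D(w) has 17 cells with 5 SE-corners; essential set:

[(2, 3, 0), (2, 7, 1), (4, 2, 0), (4, 6, 2), (6, 1, 0)]


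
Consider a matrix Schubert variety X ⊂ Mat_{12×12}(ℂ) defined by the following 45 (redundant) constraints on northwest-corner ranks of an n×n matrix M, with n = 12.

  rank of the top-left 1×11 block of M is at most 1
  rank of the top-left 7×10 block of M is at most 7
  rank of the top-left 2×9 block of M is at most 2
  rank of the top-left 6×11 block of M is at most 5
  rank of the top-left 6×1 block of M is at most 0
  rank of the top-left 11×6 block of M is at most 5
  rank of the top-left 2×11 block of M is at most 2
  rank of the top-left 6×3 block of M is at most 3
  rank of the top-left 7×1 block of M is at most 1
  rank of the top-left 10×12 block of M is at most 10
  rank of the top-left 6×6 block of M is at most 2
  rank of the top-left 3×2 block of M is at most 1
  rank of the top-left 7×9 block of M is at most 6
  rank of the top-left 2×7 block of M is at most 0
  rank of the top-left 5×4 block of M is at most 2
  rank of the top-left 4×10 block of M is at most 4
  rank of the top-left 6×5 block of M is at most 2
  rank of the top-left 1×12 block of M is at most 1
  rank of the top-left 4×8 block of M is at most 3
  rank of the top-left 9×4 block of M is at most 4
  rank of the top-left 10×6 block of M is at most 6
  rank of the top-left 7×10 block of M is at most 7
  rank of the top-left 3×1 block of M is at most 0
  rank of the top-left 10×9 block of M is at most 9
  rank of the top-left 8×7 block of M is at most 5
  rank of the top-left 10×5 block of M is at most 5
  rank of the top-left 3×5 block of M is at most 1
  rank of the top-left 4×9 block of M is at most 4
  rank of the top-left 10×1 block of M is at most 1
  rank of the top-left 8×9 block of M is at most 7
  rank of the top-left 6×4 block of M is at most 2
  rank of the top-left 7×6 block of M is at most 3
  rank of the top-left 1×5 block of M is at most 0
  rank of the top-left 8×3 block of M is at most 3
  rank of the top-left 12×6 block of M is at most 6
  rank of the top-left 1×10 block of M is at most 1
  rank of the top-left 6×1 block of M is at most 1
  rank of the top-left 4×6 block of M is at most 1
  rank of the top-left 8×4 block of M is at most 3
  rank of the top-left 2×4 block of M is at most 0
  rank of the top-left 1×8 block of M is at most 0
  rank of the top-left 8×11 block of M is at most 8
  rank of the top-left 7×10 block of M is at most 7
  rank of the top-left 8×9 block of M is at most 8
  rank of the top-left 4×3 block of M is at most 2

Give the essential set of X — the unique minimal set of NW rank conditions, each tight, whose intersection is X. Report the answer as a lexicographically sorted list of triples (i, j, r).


Computing R[i][j] = min implied NW-rank bound (n=12, 45 conditions):

  0 0 0 0 0 0 0 0 1 1 1 1
  0 0 0 0 0 0 0 1 2 2 2 2
  0 1 1 1 1 1 1 2 3 3 3 3
  0 1 1 1 1 1 2 3 4 4 4 4
  0 1 2 2 2 2 3 4 5 5 5 5
  0 1 2 2 2 2 3 4 5 5 5 6
  1 2 3 3 3 3 4 5 6 6 6 7
  1 2 3 3 4 4 5 6 7 7 7 8
  1 2 3 4 5 5 6 7 8 8 8 9
  1 2 3 4 5 5 6 7 8 9 9 10
  1 2 3 4 5 5 6 7 8 9 10 11
  1 2 3 4 5 6 7 8 9 10 11 12

the unique w with this rank table is (9, 8, 2, 7, 3, 12, 1, 5, 4, 10, 11, 6).

8 SE-corners of the 31-cell Rothe diagram give Ess(w):

[(1, 8, 0), (2, 7, 0), (4, 6, 1), (6, 1, 0), (6, 6, 2), (6, 11, 5), (8, 4, 3), (11, 6, 5)]


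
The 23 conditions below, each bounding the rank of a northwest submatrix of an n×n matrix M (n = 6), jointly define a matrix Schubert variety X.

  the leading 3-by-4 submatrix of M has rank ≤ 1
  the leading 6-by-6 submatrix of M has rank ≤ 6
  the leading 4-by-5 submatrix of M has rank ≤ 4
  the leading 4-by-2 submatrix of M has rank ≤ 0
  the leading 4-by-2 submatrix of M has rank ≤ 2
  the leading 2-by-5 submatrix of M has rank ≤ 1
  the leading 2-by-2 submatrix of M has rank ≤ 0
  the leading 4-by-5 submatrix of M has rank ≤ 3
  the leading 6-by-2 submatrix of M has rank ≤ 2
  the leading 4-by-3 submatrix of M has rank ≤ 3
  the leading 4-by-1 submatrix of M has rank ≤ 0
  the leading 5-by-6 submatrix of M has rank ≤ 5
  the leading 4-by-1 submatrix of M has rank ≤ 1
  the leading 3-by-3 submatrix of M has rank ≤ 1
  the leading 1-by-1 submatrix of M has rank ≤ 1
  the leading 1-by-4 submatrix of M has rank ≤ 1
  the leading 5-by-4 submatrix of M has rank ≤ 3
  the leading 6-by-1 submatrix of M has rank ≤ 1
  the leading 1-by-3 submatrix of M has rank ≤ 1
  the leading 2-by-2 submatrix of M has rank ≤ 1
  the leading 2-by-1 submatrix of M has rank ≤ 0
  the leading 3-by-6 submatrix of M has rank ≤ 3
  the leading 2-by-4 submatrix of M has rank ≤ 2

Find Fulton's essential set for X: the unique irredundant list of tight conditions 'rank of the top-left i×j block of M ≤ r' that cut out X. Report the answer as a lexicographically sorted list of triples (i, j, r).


Propagating the 23 rank bounds to every northwest block:

  row 1: 0  0  1  1  1  1
  row 2: 0  0  1  1  1  2
  row 3: 0  0  1  1  2  3
  row 4: 0  0  1  2  3  4
  row 5: 1  1  2  3  4  5
  row 6: 1  2  3  4  5  6

so w = (3, 6, 5, 4, 1, 2).

3 SE-corners of the 11-cell Rothe diagram give Ess(w):

[(2, 5, 1), (3, 4, 1), (4, 2, 0)]


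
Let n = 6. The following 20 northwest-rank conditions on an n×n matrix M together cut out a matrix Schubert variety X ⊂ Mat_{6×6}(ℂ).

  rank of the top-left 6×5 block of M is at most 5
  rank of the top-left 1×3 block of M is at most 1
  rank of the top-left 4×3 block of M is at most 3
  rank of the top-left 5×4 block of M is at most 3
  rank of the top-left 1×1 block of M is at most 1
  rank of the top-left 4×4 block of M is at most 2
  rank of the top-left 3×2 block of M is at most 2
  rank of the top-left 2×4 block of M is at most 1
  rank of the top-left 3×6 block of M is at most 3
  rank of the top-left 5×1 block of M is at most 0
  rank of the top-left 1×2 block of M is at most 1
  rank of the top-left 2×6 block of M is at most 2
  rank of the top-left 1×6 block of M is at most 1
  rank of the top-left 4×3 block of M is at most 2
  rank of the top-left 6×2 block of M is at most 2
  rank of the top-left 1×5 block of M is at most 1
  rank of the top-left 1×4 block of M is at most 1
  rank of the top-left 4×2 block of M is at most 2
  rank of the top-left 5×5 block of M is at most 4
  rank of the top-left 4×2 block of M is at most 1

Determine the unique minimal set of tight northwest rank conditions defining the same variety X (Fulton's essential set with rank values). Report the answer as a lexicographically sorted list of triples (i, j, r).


Recovering R(i,j) via the rank-extension bound from the 20 conditions:

  R[1]: 0 | 1 | 1 | 1 | 1 | 1
  R[2]: 0 | 1 | 1 | 1 | 2 | 2
  R[3]: 0 | 1 | 2 | 2 | 3 | 3
  R[4]: 0 | 1 | 2 | 2 | 3 | 4
  R[5]: 0 | 1 | 2 | 3 | 4 | 5
  R[6]: 1 | 2 | 3 | 4 | 5 | 6

giving w = (2, 5, 3, 6, 4, 1) via Δ²R.

ℓ(w)=8; the 3 essential cells (i,j,r):

[(2, 4, 1), (4, 4, 2), (5, 1, 0)]


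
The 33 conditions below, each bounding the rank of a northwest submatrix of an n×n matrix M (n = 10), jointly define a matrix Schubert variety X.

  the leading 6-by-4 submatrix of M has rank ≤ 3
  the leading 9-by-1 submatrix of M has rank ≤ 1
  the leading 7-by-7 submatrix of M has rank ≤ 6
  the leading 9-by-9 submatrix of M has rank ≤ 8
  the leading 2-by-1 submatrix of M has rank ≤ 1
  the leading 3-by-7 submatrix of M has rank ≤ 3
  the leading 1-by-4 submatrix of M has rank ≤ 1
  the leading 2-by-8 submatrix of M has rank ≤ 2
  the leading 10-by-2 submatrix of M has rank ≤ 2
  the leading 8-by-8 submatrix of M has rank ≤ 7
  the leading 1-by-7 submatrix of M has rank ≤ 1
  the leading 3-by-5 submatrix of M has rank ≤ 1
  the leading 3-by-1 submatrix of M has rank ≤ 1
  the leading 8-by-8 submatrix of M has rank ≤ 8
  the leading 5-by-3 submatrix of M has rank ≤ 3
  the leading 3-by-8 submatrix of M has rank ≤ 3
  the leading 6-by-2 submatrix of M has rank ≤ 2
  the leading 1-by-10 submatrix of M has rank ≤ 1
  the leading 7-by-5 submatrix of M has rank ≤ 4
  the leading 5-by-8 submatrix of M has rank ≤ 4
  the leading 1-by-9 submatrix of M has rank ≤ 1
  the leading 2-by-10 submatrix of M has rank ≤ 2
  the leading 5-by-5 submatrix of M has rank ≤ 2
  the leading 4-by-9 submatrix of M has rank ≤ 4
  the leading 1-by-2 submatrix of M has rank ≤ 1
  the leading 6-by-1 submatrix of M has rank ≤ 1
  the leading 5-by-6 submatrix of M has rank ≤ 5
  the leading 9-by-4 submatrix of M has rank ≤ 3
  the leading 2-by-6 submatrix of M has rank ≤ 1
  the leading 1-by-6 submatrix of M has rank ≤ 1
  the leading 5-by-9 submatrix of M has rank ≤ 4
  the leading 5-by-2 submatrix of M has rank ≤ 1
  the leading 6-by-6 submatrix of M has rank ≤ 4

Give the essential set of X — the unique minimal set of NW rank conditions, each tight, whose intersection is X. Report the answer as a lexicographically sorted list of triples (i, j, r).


Rank table r_w(10×10) implied by the 33 constraints:

  i=1: 1 | 1 | 1 | 1 | 1 | 1 | 1 | 1 | 1 | 1
  i=2: 1 | 1 | 1 | 1 | 1 | 1 | 2 | 2 | 2 | 2
  i=3: 1 | 1 | 1 | 1 | 1 | 2 | 3 | 3 | 3 | 3
  i=4: 1 | 1 | 2 | 2 | 2 | 3 | 4 | 4 | 4 | 4
  i=5: 1 | 1 | 2 | 2 | 2 | 3 | 4 | 4 | 4 | 5
  i=6: 1 | 2 | 3 | 3 | 3 | 4 | 5 | 5 | 5 | 6
  i=7: 1 | 2 | 3 | 3 | 4 | 5 | 6 | 6 | 6 | 7
  i=8: 1 | 2 | 3 | 3 | 4 | 5 | 6 | 7 | 7 | 8
  i=9: 1 | 2 | 3 | 3 | 4 | 5 | 6 | 7 | 8 | 9
  i=10: 1 | 2 | 3 | 4 | 5 | 6 | 7 | 8 | 9 | 10

the unique w with this rank table is (1, 7, 6, 3, 10, 2, 5, 8, 9, 4).

Fulton essential set (6 of the 18 Rothe cells):

[(2, 6, 1), (3, 5, 1), (5, 2, 1), (5, 5, 2), (5, 9, 4), (9, 4, 3)]


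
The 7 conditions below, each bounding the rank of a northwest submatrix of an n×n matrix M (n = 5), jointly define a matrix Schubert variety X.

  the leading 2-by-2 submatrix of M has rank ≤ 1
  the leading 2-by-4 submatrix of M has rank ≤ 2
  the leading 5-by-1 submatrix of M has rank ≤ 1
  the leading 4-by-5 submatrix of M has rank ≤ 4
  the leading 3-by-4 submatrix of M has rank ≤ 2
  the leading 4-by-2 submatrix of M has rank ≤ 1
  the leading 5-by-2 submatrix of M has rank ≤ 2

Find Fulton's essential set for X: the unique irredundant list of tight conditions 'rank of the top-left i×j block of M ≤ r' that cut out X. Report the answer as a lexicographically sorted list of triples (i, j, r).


The tightest implied rank at each (i,j), from the 7 conditions:

  1, 1, 1, 1, 1
  1, 1, 2, 2, 2
  1, 1, 2, 2, 3
  1, 1, 2, 3, 4
  1, 2, 3, 4, 5

giving w = (1, 3, 5, 4, 2) via Δ²R.

ℓ(w)=4; the 2 essential cells (i,j,r):

[(3, 4, 2), (4, 2, 1)]


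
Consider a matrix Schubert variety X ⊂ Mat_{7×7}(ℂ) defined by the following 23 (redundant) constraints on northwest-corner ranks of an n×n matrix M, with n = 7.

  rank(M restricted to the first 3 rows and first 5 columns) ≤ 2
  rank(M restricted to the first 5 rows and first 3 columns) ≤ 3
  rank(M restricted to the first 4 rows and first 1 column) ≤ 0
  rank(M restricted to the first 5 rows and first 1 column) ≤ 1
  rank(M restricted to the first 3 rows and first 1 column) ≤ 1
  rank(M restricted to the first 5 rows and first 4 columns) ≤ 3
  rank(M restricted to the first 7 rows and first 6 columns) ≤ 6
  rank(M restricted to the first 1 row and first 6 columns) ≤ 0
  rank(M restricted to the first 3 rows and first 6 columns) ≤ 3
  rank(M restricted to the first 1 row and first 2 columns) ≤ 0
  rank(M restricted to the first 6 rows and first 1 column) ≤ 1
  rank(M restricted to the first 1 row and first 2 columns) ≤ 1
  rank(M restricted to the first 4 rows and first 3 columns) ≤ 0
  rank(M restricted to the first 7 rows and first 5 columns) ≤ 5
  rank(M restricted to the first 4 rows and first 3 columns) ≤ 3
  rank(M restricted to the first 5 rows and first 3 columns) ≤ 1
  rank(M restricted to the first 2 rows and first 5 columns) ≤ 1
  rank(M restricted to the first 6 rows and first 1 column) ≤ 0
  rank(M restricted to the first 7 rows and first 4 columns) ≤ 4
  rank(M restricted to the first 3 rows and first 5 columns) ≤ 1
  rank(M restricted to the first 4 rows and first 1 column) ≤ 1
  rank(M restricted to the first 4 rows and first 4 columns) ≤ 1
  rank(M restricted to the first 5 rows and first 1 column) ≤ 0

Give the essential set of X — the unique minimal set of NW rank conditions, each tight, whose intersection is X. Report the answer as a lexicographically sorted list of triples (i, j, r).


Computing R[i][j] = min implied NW-rank bound (n=7, 23 conditions):

  i=1: 0 | 0 | 0 | 0 | 0 | 0 | 1
  i=2: 0 | 0 | 0 | 1 | 1 | 1 | 2
  i=3: 0 | 0 | 0 | 1 | 1 | 2 | 3
  i=4: 0 | 0 | 0 | 1 | 2 | 3 | 4
  i=5: 0 | 1 | 1 | 2 | 3 | 4 | 5
  i=6: 0 | 1 | 2 | 3 | 4 | 5 | 6
  i=7: 1 | 2 | 3 | 4 | 5 | 6 | 7

so w = (7, 4, 6, 5, 2, 3, 1).

Rothe diagram D(w) (18 cells), 4 SE-corners (essential conditions):

[(1, 6, 0), (3, 5, 1), (4, 3, 0), (6, 1, 0)]


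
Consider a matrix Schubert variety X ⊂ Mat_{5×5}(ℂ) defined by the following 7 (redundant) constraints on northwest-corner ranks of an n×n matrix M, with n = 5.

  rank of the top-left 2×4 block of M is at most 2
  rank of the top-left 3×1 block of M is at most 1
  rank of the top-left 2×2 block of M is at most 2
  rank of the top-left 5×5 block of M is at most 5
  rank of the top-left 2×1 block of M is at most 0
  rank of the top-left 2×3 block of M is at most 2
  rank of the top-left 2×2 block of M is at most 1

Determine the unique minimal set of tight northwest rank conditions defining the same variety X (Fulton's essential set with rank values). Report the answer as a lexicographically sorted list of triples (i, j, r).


Reconstructing r_w from the 7 given conditions:

  R[1]: 0 1 1 1 1
  R[2]: 0 1 2 2 2
  R[3]: 1 2 3 3 3
  R[4]: 1 2 3 4 4
  R[5]: 1 2 3 4 5

the unique w with this rank table is (2, 3, 1, 4, 5).

Fulton essential set (1 of the 2 Rothe cells):

[(2, 1, 0)]


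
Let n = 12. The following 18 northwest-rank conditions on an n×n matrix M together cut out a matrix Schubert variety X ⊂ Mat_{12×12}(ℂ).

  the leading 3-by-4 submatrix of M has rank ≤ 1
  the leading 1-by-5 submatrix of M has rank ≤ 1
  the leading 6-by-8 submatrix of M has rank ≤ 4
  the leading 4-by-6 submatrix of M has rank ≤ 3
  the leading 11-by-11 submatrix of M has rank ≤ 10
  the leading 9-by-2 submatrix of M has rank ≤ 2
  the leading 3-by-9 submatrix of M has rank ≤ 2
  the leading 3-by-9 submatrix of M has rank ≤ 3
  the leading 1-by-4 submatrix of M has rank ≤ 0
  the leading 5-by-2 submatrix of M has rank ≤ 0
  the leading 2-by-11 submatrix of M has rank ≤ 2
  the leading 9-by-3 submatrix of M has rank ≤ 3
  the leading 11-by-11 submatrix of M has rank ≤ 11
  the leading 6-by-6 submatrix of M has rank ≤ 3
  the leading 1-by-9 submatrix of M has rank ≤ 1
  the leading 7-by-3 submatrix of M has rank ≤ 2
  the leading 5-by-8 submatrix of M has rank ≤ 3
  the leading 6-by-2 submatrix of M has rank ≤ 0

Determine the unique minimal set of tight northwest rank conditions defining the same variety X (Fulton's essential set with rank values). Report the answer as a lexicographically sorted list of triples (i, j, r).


Computing R[i][j] = min implied NW-rank bound (n=12, 18 conditions):

  row 1: 0 | 0 | 0 | 0 | 1 | 1 | 1 | 1 | 1 | 1 | 1 | 1
  row 2: 0 | 0 | 1 | 1 | 2 | 2 | 2 | 2 | 2 | 2 | 2 | 2
  row 3: 0 | 0 | 1 | 1 | 2 | 2 | 2 | 2 | 2 | 3 | 3 | 3
  row 4: 0 | 0 | 1 | 2 | 3 | 3 | 3 | 3 | 3 | 4 | 4 | 4
  row 5: 0 | 0 | 1 | 2 | 3 | 3 | 3 | 3 | 4 | 5 | 5 | 5
  row 6: 0 | 0 | 1 | 2 | 3 | 3 | 4 | 4 | 5 | 6 | 6 | 6
  row 7: 1 | 1 | 2 | 3 | 4 | 4 | 5 | 5 | 6 | 7 | 7 | 7
  row 8: 1 | 2 | 3 | 4 | 5 | 5 | 6 | 6 | 7 | 8 | 8 | 8
  row 9: 1 | 2 | 3 | 4 | 5 | 6 | 7 | 7 | 8 | 9 | 9 | 9
  row 10: 1 | 2 | 3 | 4 | 5 | 6 | 7 | 8 | 9 | 10 | 10 | 10
  row 11: 1 | 2 | 3 | 4 | 5 | 6 | 7 | 8 | 9 | 10 | 10 | 11
  row 12: 1 | 2 | 3 | 4 | 5 | 6 | 7 | 8 | 9 | 10 | 11 | 12

hence w(1..12) = (5, 3, 10, 4, 9, 7, 1, 2, 6, 8, 12, 11).

ℓ(w)=24; the 7 essential cells (i,j,r):

[(1, 4, 0), (3, 4, 1), (3, 9, 2), (5, 8, 3), (6, 2, 0), (6, 6, 3), (11, 11, 10)]


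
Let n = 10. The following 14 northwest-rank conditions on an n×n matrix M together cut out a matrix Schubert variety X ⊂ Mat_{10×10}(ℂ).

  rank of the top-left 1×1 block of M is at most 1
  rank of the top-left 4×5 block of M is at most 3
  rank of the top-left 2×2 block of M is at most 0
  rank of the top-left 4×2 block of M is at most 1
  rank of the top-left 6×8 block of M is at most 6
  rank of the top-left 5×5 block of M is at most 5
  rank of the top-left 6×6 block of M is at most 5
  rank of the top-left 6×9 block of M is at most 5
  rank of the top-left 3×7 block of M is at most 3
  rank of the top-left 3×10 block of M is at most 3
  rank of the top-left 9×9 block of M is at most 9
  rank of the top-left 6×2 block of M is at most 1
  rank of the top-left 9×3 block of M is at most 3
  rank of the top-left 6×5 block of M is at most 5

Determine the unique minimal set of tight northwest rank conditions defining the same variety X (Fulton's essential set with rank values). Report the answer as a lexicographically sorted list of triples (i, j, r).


Propagating the 14 rank bounds to every northwest block:

  i=1: 0 | 0 | 1 | 1 | 1 | 1 | 1 | 1 | 1 | 1
  i=2: 0 | 0 | 1 | 2 | 2 | 2 | 2 | 2 | 2 | 2
  i=3: 1 | 1 | 2 | 3 | 3 | 3 | 3 | 3 | 3 | 3
  i=4: 1 | 1 | 2 | 3 | 3 | 4 | 4 | 4 | 4 | 4
  i=5: 1 | 1 | 2 | 3 | 4 | 5 | 5 | 5 | 5 | 5
  i=6: 1 | 1 | 2 | 3 | 4 | 5 | 5 | 5 | 5 | 6
  i=7: 1 | 2 | 3 | 4 | 5 | 6 | 6 | 6 | 6 | 7
  i=8: 1 | 2 | 3 | 4 | 5 | 6 | 7 | 7 | 7 | 8
  i=9: 1 | 2 | 3 | 4 | 5 | 6 | 7 | 8 | 8 | 9
  i=10: 1 | 2 | 3 | 4 | 5 | 6 | 7 | 8 | 9 | 10

giving w = (3, 4, 1, 6, 5, 10, 2, 7, 8, 9) via Δ²R.

Rothe diagram D(w) (11 cells), 4 SE-corners (essential conditions):

[(2, 2, 0), (4, 5, 3), (6, 2, 1), (6, 9, 5)]


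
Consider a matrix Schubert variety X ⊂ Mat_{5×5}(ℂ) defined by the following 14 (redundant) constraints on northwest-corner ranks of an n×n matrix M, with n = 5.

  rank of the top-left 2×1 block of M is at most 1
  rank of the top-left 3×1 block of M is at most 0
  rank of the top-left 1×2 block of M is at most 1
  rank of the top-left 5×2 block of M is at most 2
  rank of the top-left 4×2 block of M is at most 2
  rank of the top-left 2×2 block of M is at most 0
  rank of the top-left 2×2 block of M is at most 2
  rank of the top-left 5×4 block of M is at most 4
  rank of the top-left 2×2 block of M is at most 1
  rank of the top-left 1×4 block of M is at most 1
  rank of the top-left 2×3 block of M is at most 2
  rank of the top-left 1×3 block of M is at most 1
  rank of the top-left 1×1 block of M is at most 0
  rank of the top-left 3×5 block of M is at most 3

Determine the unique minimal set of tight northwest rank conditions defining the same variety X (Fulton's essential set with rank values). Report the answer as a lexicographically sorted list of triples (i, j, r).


Rank table r_w(5×5) implied by the 14 constraints:

  R[1]: 0  0  1  1  1
  R[2]: 0  0  1  2  2
  R[3]: 0  1  2  3  3
  R[4]: 1  2  3  4  4
  R[5]: 1  2  3  4  5

hence w(1..5) = (3, 4, 2, 1, 5).

ℓ(w)=5; the 2 essential cells (i,j,r):

[(2, 2, 0), (3, 1, 0)]


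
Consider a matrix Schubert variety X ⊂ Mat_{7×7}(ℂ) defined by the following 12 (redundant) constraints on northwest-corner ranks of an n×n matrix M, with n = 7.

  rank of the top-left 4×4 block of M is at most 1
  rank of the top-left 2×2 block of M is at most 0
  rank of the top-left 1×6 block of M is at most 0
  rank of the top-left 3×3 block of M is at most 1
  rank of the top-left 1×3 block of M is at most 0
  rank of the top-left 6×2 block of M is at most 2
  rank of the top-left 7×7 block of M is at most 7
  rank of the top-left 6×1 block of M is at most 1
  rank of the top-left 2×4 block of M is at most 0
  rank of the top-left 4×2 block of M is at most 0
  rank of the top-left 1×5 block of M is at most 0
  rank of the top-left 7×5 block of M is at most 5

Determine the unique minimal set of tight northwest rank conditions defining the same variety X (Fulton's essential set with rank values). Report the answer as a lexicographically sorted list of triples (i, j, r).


Recovering R(i,j) via the rank-extension bound from the 12 conditions:

  row 1: 0 | 0 | 0 | 0 | 0 | 0 | 1
  row 2: 0 | 0 | 0 | 0 | 1 | 1 | 2
  row 3: 0 | 0 | 1 | 1 | 2 | 2 | 3
  row 4: 0 | 0 | 1 | 1 | 2 | 3 | 4
  row 5: 1 | 1 | 2 | 2 | 3 | 4 | 5
  row 6: 1 | 2 | 3 | 3 | 4 | 5 | 6
  row 7: 1 | 2 | 3 | 4 | 5 | 6 | 7

hence w(1..7) = (7, 5, 3, 6, 1, 2, 4).

ℓ(w)=15; the 4 essential cells (i,j,r):

[(1, 6, 0), (2, 4, 0), (4, 2, 0), (4, 4, 1)]


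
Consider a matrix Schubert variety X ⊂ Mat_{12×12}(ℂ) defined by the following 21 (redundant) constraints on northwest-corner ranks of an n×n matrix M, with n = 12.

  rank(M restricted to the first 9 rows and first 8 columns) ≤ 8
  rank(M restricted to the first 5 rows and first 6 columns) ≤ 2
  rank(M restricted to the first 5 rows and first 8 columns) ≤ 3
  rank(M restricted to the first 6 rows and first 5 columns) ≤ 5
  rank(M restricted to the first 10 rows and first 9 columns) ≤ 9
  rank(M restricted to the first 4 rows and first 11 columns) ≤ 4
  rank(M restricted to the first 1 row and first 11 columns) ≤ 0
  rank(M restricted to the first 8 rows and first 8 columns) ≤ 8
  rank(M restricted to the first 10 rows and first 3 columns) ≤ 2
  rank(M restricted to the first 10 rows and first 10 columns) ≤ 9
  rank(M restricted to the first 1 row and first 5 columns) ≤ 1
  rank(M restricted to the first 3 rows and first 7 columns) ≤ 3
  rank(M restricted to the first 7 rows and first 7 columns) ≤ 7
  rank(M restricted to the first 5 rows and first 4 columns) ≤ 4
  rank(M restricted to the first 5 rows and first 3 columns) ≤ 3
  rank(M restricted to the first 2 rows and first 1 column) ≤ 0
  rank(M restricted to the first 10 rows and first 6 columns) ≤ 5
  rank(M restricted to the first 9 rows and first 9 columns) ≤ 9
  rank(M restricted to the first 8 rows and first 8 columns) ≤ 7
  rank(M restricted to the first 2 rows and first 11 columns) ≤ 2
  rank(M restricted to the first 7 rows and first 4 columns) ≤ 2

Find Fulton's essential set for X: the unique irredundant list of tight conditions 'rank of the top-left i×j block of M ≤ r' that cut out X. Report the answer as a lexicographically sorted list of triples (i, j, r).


Rank table r_w(12×12) implied by the 21 constraints:

  row 1: 0 | 0 | 0 | 0 | 0 | 0 | 0 | 0 | 0 | 0 | 0 | 1
  row 2: 0 | 1 | 1 | 1 | 1 | 1 | 1 | 1 | 1 | 1 | 1 | 2
  row 3: 1 | 2 | 2 | 2 | 2 | 2 | 2 | 2 | 2 | 2 | 2 | 3
  row 4: 1 | 2 | 2 | 2 | 2 | 2 | 3 | 3 | 3 | 3 | 3 | 4
  row 5: 1 | 2 | 2 | 2 | 2 | 2 | 3 | 3 | 4 | 4 | 4 | 5
  row 6: 1 | 2 | 2 | 2 | 3 | 3 | 4 | 4 | 5 | 5 | 5 | 6
  row 7: 1 | 2 | 2 | 2 | 3 | 4 | 5 | 5 | 6 | 6 | 6 | 7
  row 8: 1 | 2 | 2 | 3 | 4 | 5 | 6 | 6 | 7 | 7 | 7 | 8
  row 9: 1 | 2 | 2 | 3 | 4 | 5 | 6 | 7 | 8 | 8 | 8 | 9
  row 10: 1 | 2 | 2 | 3 | 4 | 5 | 6 | 7 | 8 | 9 | 9 | 10
  row 11: 1 | 2 | 3 | 4 | 5 | 6 | 7 | 8 | 9 | 10 | 10 | 11
  row 12: 1 | 2 | 3 | 4 | 5 | 6 | 7 | 8 | 9 | 10 | 11 | 12

reading off 1-entries of Δ²R: w = (12, 2, 1, 7, 9, 5, 6, 4, 8, 10, 3, 11).

|D(w)|=28, |Ess(w)|=6:

[(1, 11, 0), (2, 1, 0), (5, 6, 2), (5, 8, 3), (7, 4, 2), (10, 3, 2)]


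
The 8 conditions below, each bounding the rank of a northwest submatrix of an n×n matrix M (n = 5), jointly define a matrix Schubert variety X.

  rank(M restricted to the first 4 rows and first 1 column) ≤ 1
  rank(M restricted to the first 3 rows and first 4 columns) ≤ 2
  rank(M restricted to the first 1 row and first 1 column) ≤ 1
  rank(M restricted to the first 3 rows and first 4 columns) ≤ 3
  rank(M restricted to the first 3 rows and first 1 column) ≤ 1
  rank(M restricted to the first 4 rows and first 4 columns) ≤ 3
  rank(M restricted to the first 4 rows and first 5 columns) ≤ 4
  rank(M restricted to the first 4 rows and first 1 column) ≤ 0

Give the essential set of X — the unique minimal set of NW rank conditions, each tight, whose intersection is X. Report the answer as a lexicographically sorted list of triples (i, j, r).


The tightest implied rank at each (i,j), from the 8 conditions:

  i=1: 0, 1, 1, 1, 1
  i=2: 0, 1, 2, 2, 2
  i=3: 0, 1, 2, 2, 3
  i=4: 0, 1, 2, 3, 4
  i=5: 1, 2, 3, 4, 5

giving w = (2, 3, 5, 4, 1) via Δ²R.

ℓ(w)=5; the 2 essential cells (i,j,r):

[(3, 4, 2), (4, 1, 0)]


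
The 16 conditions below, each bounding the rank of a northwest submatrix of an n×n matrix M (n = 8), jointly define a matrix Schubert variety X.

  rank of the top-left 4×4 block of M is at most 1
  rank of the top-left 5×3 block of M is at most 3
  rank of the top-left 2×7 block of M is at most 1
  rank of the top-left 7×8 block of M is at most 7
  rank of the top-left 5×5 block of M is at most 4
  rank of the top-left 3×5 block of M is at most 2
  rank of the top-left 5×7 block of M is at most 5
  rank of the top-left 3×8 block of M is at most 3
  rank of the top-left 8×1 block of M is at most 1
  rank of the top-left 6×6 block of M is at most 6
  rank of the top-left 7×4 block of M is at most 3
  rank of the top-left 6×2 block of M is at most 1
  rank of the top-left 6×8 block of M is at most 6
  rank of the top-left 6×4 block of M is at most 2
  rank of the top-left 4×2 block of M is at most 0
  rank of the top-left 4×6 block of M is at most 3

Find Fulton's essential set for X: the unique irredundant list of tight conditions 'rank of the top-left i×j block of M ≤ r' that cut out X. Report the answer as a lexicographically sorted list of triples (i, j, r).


Recovering R(i,j) via the rank-extension bound from the 16 conditions:

  R[1]: 0 0 1 1 1 1 1 1
  R[2]: 0 0 1 1 1 1 1 2
  R[3]: 0 0 1 1 2 2 2 3
  R[4]: 0 0 1 1 2 3 3 4
  R[5]: 1 1 2 2 3 4 4 5
  R[6]: 1 1 2 2 3 4 5 6
  R[7]: 1 2 3 3 4 5 6 7
  R[8]: 1 2 3 4 5 6 7 8

giving w = (3, 8, 5, 6, 1, 7, 2, 4) via Δ²R.

Fulton essential set (5 of the 16 Rothe cells):

[(2, 7, 1), (4, 2, 0), (4, 4, 1), (6, 2, 1), (6, 4, 2)]


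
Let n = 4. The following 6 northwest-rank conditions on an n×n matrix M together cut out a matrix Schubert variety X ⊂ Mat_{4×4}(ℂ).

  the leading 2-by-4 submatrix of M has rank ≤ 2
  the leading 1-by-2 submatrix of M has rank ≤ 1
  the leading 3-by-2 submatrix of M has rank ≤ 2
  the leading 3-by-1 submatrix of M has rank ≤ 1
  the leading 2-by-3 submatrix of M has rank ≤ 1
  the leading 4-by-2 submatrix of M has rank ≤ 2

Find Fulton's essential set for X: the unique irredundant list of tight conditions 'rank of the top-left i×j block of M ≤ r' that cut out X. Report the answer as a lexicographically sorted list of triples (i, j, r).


Rank table r_w(4×4) implied by the 6 constraints:

  1, 1, 1, 1
  1, 1, 1, 2
  1, 2, 2, 3
  1, 2, 3, 4

the unique w with this rank table is (1, 4, 2, 3).

|D(w)|=2, |Ess(w)|=1:

[(2, 3, 1)]


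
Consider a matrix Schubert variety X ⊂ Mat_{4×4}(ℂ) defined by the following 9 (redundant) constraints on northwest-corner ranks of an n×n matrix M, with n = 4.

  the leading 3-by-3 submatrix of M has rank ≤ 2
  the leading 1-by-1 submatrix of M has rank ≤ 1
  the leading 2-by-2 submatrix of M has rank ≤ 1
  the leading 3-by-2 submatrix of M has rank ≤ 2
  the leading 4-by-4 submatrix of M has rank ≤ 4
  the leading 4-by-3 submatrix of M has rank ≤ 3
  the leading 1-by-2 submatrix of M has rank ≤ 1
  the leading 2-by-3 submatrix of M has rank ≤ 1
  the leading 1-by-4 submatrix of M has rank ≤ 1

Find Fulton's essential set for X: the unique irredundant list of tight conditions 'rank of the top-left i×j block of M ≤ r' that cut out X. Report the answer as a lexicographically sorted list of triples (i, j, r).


Rank table r_w(4×4) implied by the 9 constraints:

  i=1: 1  1  1  1
  i=2: 1  1  1  2
  i=3: 1  2  2  3
  i=4: 1  2  3  4

the unique w with this rank table is (1, 4, 2, 3).

Rothe diagram D(w) (2 cells), 1 SE-corner (essential condition):

[(2, 3, 1)]


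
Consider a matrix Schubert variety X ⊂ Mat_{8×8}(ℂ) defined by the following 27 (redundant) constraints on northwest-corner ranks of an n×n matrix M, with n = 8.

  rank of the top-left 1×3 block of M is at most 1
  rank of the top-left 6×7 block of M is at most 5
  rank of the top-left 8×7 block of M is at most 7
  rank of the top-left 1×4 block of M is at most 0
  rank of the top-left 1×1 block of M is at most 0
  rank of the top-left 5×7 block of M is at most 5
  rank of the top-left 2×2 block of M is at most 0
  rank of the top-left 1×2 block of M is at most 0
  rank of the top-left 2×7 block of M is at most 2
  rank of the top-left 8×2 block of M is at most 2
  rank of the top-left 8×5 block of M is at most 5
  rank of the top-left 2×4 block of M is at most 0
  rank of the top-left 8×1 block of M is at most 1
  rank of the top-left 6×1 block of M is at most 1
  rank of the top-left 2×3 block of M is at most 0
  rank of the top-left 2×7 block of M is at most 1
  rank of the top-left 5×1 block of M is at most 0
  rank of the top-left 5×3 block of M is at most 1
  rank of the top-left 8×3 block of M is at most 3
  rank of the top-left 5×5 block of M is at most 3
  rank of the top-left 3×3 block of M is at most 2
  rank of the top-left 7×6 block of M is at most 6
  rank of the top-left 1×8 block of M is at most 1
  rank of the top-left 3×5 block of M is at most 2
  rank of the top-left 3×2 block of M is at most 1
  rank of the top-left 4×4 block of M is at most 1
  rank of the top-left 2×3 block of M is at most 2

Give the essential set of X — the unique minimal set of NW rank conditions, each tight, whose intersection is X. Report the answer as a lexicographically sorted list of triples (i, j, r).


The tightest implied rank at each (i,j), from the 27 conditions:

  0, 0, 0, 0, 1, 1, 1, 1
  0, 0, 0, 0, 1, 1, 1, 2
  0, 1, 1, 1, 2, 2, 2, 3
  0, 1, 1, 1, 2, 3, 3, 4
  0, 1, 1, 2, 3, 4, 4, 5
  1, 2, 2, 3, 4, 5, 5, 6
  1, 2, 3, 4, 5, 6, 6, 7
  1, 2, 3, 4, 5, 6, 7, 8

reading off 1-entries of Δ²R: w = (5, 8, 2, 6, 4, 1, 3, 7).

Fulton essential set (5 of the 16 Rothe cells):

[(2, 4, 0), (2, 7, 1), (4, 4, 1), (5, 1, 0), (5, 3, 1)]


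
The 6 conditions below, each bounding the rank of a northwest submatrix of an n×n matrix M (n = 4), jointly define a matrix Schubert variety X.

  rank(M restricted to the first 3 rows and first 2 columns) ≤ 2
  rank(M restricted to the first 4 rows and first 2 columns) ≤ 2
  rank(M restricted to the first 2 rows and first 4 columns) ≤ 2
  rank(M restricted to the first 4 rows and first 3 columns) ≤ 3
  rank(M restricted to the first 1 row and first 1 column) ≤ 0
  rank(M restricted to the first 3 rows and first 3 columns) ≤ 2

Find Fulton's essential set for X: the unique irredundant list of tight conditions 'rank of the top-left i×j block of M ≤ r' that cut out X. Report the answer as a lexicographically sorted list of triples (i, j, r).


Computing R[i][j] = min implied NW-rank bound (n=4, 6 conditions):

  i=1: 0 | 1 | 1 | 1
  i=2: 1 | 2 | 2 | 2
  i=3: 1 | 2 | 2 | 3
  i=4: 1 | 2 | 3 | 4

so w = (2, 1, 4, 3).

D(w) has 2 cells with 2 SE-corners; essential set:

[(1, 1, 0), (3, 3, 2)]


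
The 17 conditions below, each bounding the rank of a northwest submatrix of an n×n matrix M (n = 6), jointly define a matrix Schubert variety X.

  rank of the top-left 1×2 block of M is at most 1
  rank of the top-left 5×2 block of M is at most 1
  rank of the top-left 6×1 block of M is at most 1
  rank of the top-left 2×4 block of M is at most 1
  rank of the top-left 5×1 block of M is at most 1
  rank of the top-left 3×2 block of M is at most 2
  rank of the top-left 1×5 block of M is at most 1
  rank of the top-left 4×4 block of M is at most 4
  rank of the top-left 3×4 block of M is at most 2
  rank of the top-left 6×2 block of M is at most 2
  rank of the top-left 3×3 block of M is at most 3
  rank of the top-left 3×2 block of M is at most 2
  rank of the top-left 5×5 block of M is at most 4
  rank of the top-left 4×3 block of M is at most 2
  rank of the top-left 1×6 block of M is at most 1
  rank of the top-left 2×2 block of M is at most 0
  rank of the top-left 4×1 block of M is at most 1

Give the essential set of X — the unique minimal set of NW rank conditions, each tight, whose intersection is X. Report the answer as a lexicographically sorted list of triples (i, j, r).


Rank table r_w(6×6) implied by the 17 constraints:

  row 1: 0 | 0 | 1 | 1 | 1 | 1
  row 2: 0 | 0 | 1 | 1 | 2 | 2
  row 3: 1 | 1 | 2 | 2 | 3 | 3
  row 4: 1 | 1 | 2 | 3 | 4 | 4
  row 5: 1 | 1 | 2 | 3 | 4 | 5
  row 6: 1 | 2 | 3 | 4 | 5 | 6

so w = (3, 5, 1, 4, 6, 2).

3 SE-corners of the 7-cell Rothe diagram give Ess(w):

[(2, 2, 0), (2, 4, 1), (5, 2, 1)]


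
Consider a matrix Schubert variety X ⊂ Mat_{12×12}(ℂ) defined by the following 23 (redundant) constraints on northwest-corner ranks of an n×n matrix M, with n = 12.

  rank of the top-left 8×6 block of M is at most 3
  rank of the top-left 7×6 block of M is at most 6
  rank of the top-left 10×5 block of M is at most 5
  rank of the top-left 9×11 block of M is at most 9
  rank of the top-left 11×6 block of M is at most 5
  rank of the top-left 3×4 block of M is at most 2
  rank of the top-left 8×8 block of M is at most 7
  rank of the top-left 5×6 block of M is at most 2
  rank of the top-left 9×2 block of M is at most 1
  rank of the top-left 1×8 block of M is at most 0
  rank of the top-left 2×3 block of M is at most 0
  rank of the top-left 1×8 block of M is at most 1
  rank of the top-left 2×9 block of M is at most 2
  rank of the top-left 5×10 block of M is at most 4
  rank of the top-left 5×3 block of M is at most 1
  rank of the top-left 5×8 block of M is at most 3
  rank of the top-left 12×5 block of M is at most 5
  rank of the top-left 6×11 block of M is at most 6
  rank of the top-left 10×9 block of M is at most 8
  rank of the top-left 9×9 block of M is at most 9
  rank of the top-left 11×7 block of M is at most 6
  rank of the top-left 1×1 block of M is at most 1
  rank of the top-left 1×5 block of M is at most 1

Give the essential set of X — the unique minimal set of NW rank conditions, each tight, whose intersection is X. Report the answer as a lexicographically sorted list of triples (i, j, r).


Computing R[i][j] = min implied NW-rank bound (n=12, 23 conditions):

  i=1: 0  0  0  0  0  0  0  0  1  1  1  1
  i=2: 0  0  0  1  1  1  1  1  2  2  2  2
  i=3: 1  1  1  2  2  2  2  2  3  3  3  3
  i=4: 1  1  1  2  2  2  3  3  4  4  4  4
  i=5: 1  1  1  2  2  2  3  3  4  4  5  5
  i=6: 1  1  2  3  3  3  4  4  5  5  6  6
  i=7: 1  1  2  3  3  3  4  5  6  6  7  7
  i=8: 1  1  2  3  3  3  4  5  6  7  8  8
  i=9: 1  1  2  3  4  4  5  6  7  8  9  9
  i=10: 1  2  3  4  5  5  6  7  8  9  10  10
  i=11: 1  2  3  4  5  5  6  7  8  9  10  11
  i=12: 1  2  3  4  5  6  7  8  9  10  11  12

giving w = (9, 4, 1, 7, 11, 3, 8, 10, 5, 2, 12, 6) via Δ²R.

9 SE-corners of the 30-cell Rothe diagram give Ess(w):

[(1, 8, 0), (2, 3, 0), (5, 3, 1), (5, 6, 2), (5, 8, 3), (5, 10, 4), (8, 6, 3), (9, 2, 1), (11, 6, 5)]


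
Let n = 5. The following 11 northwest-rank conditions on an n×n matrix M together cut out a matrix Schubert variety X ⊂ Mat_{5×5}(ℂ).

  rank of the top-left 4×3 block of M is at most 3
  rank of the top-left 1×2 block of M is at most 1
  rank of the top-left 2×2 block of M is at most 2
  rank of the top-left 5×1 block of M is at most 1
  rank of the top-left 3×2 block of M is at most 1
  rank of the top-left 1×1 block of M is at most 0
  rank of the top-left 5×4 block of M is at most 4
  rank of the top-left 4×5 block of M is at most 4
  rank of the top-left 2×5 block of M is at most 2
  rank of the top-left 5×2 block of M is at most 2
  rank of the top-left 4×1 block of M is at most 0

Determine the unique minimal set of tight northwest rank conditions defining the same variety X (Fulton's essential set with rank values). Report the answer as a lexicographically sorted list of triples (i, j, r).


Recovering R(i,j) via the rank-extension bound from the 11 conditions:

  row 1: 0 1 1 1 1
  row 2: 0 1 2 2 2
  row 3: 0 1 2 3 3
  row 4: 0 1 2 3 4
  row 5: 1 2 3 4 5

so w = (2, 3, 4, 5, 1).

ℓ(w)=4; the 1 essential cell (i,j,r):

[(4, 1, 0)]
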